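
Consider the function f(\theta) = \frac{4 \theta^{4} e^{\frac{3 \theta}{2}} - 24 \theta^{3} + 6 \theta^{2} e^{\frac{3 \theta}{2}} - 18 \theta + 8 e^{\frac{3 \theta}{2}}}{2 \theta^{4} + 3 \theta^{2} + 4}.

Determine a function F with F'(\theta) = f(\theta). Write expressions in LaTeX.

Any candidate F(\theta) must reproduce f(\theta) exactly when differentiated.
Check: d/d\theta[\frac{4 e^{\frac{3 \theta}{2}}}{3} - 3 \log{\left(\theta^{4} + \frac{3 \theta^{2}}{2} + 2 \right)}] = \frac{4 \theta^{4} e^{\frac{3 \theta}{2}} - 24 \theta^{3} + 6 \theta^{2} e^{\frac{3 \theta}{2}} - 18 \theta + 8 e^{\frac{3 \theta}{2}}}{2 \theta^{4} + 3 \theta^{2} + 4} = f(\theta).

An antiderivative is F(\theta) = \frac{4 e^{\frac{3 \theta}{2}}}{3} - 3 \log{\left(\theta^{4} + \frac{3 \theta^{2}}{2} + 2 \right)}.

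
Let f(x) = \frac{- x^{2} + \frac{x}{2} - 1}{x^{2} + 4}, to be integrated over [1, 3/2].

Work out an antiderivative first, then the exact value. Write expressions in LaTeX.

An antiderivative F(x) passes only if d/dx[F] lands on f(x) exactly.
F(x) = - \frac{4 x - \log{\left(x^{2} + 4 \right)} - 6 \operatorname{atan}{\left(\frac{x}{2} \right)}}{4} is an antiderivative of f.
Check: d/dx[- \frac{4 x - \log{\left(x^{2} + 4 \right)} - 6 \operatorname{atan}{\left(\frac{x}{2} \right)}}{4}] = \frac{- 2 x^{2} + x - 2}{2 x^{2} + 8}, which equals f(x).
F(3/2) = - \frac{3}{2} + \frac{\log{\left(\frac{25}{4} \right)}}{4} + \frac{3 \operatorname{atan}{\left(\frac{3}{4} \right)}}{2}; F(1) = -1 + \frac{\log{\left(5 \right)}}{4} + \frac{3 \operatorname{atan}{\left(\frac{1}{2} \right)}}{2}.
Integral = F(3/2) - F(1) = - \frac{3 \operatorname{atan}{\left(\frac{1}{2} \right)}}{2} - \frac{1}{2} - \frac{\log{\left(5 \right)}}{4} + \frac{\log{\left(\frac{25}{4} \right)}}{4} + \frac{3 \operatorname{atan}{\left(\frac{3}{4} \right)}}{2}.

Antiderivative: F(x) = - \frac{4 x - \log{\left(x^{2} + 4 \right)} - 6 \operatorname{atan}{\left(\frac{x}{2} \right)}}{4}; value = - \frac{3 \operatorname{atan}{\left(\frac{1}{2} \right)}}{2} - \frac{1}{2} - \frac{\log{\left(5 \right)}}{4} + \frac{\log{\left(\frac{25}{4} \right)}}{4} + \frac{3 \operatorname{atan}{\left(\frac{3}{4} \right)}}{2}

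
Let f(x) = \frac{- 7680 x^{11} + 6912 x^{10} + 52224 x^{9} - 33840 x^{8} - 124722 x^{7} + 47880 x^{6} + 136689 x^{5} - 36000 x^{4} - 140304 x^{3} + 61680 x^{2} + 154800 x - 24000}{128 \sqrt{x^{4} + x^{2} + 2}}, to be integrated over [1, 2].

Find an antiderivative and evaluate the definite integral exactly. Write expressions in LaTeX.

Antiderivative: F(x) = - 6 x^{8} \sqrt{x^{4} + x^{2} + 2} + 6 x^{7} \sqrt{x^{4} + x^{2} + 2} + \frac{231 x^{6} \sqrt{x^{4} + x^{2} + 2}}{4} - \frac{357 x^{5} \sqrt{x^{4} + x^{2} + 2}}{8} - \frac{27363 x^{4} \sqrt{x^{4} + x^{2} + 2}}{128} + \frac{1785 x^{3} \sqrt{x^{4} + x^{2} + 2}}{16} + \frac{5775 x^{2} \sqrt{x^{4} + x^{2} + 2}}{16} - \frac{375 x \sqrt{x^{4} + x^{2} + 2}}{4} - \frac{1875 \sqrt{x^{4} + x^{2} + 2}}{8}; value = \frac{7203}{64} - 6 \sqrt{22}

Recognize the product-rule pattern: f = u'v + uv' with u = - \frac{3 \left(2 x^{2} - \frac{x}{2} - 5\right)^{4}}{8}, v = \sqrt{x^{4} + x^{2} + 2}, so integration by parts undoes it.
F(x) = - 6 x^{8} \sqrt{x^{4} + x^{2} + 2} + 6 x^{7} \sqrt{x^{4} + x^{2} + 2} + \frac{231 x^{6} \sqrt{x^{4} + x^{2} + 2}}{4} - \frac{357 x^{5} \sqrt{x^{4} + x^{2} + 2}}{8} - \frac{27363 x^{4} \sqrt{x^{4} + x^{2} + 2}}{128} + \frac{1785 x^{3} \sqrt{x^{4} + x^{2} + 2}}{16} + \frac{5775 x^{2} \sqrt{x^{4} + x^{2} + 2}}{16} - \frac{375 x \sqrt{x^{4} + x^{2} + 2}}{4} - \frac{1875 \sqrt{x^{4} + x^{2} + 2}}{8} is an antiderivative of f.
Check: d/dx[- 6 x^{8} \sqrt{x^{4} + x^{2} + 2} + 6 x^{7} \sqrt{x^{4} + x^{2} + 2} + \frac{231 x^{6} \sqrt{x^{4} + x^{2} + 2}}{4} - \frac{357 x^{5} \sqrt{x^{4} + x^{2} + 2}}{8} - \frac{27363 x^{4} \sqrt{x^{4} + x^{2} + 2}}{128} + \frac{1785 x^{3} \sqrt{x^{4} + x^{2} + 2}}{16} + \frac{5775 x^{2} \sqrt{x^{4} + x^{2} + 2}}{16} - \frac{375 x \sqrt{x^{4} + x^{2} + 2}}{4} - \frac{1875 \sqrt{x^{4} + x^{2} + 2}}{8}] = \frac{- 7680 x^{11} + 6912 x^{10} + 52224 x^{9} - 33840 x^{8} - 124722 x^{7} + 47880 x^{6} + 136689 x^{5} - 36000 x^{4} - 140304 x^{3} + 61680 x^{2} + 154800 x - 24000}{128 \sqrt{x^{4} + x^{2} + 2}} = f(x).
F(2) = - 6 \sqrt{22}; F(1) = - \frac{7203}{64}.
Integral = F(2) - F(1) = \frac{7203}{64} - 6 \sqrt{22}.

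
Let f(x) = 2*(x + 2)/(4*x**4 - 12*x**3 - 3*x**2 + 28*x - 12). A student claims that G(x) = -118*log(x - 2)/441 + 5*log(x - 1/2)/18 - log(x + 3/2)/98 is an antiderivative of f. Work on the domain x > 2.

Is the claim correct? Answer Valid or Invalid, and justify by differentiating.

Invalid: d/dx[G] - f = -8/(21*x**2 - 84*x + 84), which is not 0.

d/dx[G] = (-32*x - 54)/(84*x**3 - 84*x**2 - 231*x + 126)
d/dx[G] - f(x) = -8/(21*x**2 - 84*x + 84) != 0.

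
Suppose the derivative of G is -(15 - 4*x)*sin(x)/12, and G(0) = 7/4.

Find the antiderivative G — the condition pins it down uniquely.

G(x) = -(4*x*cos(x) - 4*sin(x) - 15*cos(x) - 6)/12

Since d/dx undoes antidifferentiation here, G(x) must give back the stated G'(x).
A general antiderivative is -x*cos(x)/3 + sin(x)/3 + 5*cos(x)/4 + C.
The condition gives C = 7/4 - (5/4) = 1/2.
So G(x) = -(4*x*cos(x) - 4*sin(x) - 15*cos(x) - 6)/12.
Check: d/dx[-(4*x*cos(x) - 4*sin(x) - 15*cos(x) - 6)/12] = x*sin(x)/3 - 5*sin(x)/4, which equals G'(x).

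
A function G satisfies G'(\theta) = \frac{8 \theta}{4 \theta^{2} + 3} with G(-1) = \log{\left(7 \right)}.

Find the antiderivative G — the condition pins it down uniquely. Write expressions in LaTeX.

G'(\theta) matches the chain-rule pattern g'(h)*h' with inner function h(\theta) = 4 \theta^{2} + 3; substituting u = h(\theta) collapses the integral.
A general antiderivative is \log{\left(4 \theta^{2} + 3 \right)} + C.
The condition gives C = \log{\left(7 \right)} - (\log{\left(7 \right)}) = 0.
So G(\theta) = \log{\left(4 \theta^{2} + 3 \right)}.
Check: d/d\theta[\log{\left(4 \theta^{2} + 3 \right)}] = \frac{8 \theta}{4 \theta^{2} + 3} = G'(\theta).

G(\theta) = \log{\left(4 \theta^{2} + 3 \right)}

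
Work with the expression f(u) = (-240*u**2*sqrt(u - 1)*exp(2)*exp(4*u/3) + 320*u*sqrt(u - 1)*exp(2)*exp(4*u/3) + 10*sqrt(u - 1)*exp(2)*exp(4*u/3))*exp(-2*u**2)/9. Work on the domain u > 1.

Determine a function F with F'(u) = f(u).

An antiderivative is F(u) = 20*u*sqrt(u - 1)*exp(2)*exp(4*u/3)*exp(-2*u**2)/3 - 20*sqrt(u - 1)*exp(2)*exp(4*u/3)*exp(-2*u**2)/3.

Recognize the product-rule pattern: f = v'r + vr' with v = 20*(u - 1)**(3/2)/3, r = exp(-2*u**2 + 4*u/3 + 2), so integration by parts undoes it.
Check: d/du[20*u*sqrt(u - 1)*exp(2)*exp(4*u/3)*exp(-2*u**2)/3 - 20*sqrt(u - 1)*exp(2)*exp(4*u/3)*exp(-2*u**2)/3] = (-240*u**3*exp(2)*exp(4*u/3) + 560*u**2*exp(2)*exp(4*u/3) - 310*u*exp(2)*exp(4*u/3) - 10*exp(2)*exp(4*u/3))*exp(-2*u**2)/(9*sqrt(u - 1)), which equals f(u).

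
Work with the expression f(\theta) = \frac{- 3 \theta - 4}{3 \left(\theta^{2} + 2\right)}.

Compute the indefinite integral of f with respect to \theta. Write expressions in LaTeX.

F(\theta) = - \frac{3 \log{\left(\theta^{2} + 2 \right)} + 4 \sqrt{2} \operatorname{atan}{\left(\frac{\sqrt{2} \theta}{2} \right)}}{6} + C

A first test for any F(\theta): its \theta-derivative must equal f(\theta) identically.
Check: d/d\theta[- \frac{3 \log{\left(\theta^{2} + 2 \right)} + 4 \sqrt{2} \operatorname{atan}{\left(\frac{\sqrt{2} \theta}{2} \right)}}{6}] = \frac{- 3 \theta - 4}{3 \theta^{2} + 6}, which equals f(\theta).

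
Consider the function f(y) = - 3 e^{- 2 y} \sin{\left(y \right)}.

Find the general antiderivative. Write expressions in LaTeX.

For F(y) to be correct the identity F'(y) - f(y) = 0 must hold.
Check: d/dy[\frac{\left(6 \sin{\left(y \right)} + 3 \cos{\left(y \right)}\right) e^{- 2 y}}{5}] = - 3 e^{- 2 y} \sin{\left(y \right)} = f(y).

F(y) = \frac{\left(6 \sin{\left(y \right)} + 3 \cos{\left(y \right)}\right) e^{- 2 y}}{5} + C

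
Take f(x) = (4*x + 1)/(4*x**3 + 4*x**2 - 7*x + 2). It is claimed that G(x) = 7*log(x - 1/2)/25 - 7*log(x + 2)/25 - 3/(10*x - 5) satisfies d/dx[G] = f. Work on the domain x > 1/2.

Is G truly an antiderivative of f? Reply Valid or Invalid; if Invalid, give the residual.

d/dx[G] = (4*x + 1)/(4*x**3 + 4*x**2 - 7*x + 2)
This equals f(x) exactly, so the claim holds.

Valid: G'(x) = f(x).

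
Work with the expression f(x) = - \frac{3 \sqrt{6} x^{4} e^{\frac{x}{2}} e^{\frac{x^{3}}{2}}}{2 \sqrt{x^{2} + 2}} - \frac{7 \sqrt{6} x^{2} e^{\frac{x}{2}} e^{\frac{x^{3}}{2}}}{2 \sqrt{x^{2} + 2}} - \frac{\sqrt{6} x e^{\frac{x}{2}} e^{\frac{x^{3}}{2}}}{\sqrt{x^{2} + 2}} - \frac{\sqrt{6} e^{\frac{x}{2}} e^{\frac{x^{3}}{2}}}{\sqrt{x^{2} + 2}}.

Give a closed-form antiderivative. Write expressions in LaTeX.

An antiderivative is F(x) = - 2 \sqrt{\frac{3 x^{2}}{2} + 3} e^{\frac{x^{3}}{2} + \frac{x}{2}}.

Recognize the product-rule pattern: f = u'v + uv' with u = - 2 \sqrt{\frac{3 x^{2}}{2} + 3}, v = e^{\frac{x^{3}}{2} + \frac{x}{2}}, so integration by parts undoes it.
Check: d/dx[- 2 \sqrt{\frac{3 x^{2}}{2} + 3} e^{\frac{x^{3}}{2} + \frac{x}{2}}] = \frac{\sqrt{2} \left(- 3 \sqrt{3} x^{4} e^{\frac{x}{2}} e^{\frac{x^{3}}{2}} - 7 \sqrt{3} x^{2} e^{\frac{x}{2}} e^{\frac{x^{3}}{2}} - 2 \sqrt{3} x e^{\frac{x}{2}} e^{\frac{x^{3}}{2}} - 2 \sqrt{3} e^{\frac{x}{2}} e^{\frac{x^{3}}{2}}\right)}{2 \sqrt{x^{2} + 2}}, which equals f(x).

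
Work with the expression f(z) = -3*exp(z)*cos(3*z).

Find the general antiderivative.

A first test for any F(z): its z-derivative must equal f(z) identically.
Check: d/dz[-9*exp(z)*sin(3*z)/10 - 3*exp(z)*cos(3*z)/10] = -3*exp(z)*cos(3*z) = f(z).

F(z) = -9*exp(z)*sin(3*z)/10 - 3*exp(z)*cos(3*z)/10 + C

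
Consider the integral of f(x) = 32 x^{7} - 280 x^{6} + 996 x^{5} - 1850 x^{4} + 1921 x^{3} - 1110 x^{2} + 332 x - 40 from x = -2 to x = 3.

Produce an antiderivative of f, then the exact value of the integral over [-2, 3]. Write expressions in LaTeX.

f matches the chain-rule pattern g'(h)*h' with inner function h(x) = - x^{2} + \frac{5 x}{2} - 1; substituting u = h(x) collapses the integral.
F(x) = \frac{\left(- 2 x^{2} + 5 x - 2\right)^{4}}{4} is an antiderivative of f.
Check: d/dx[\frac{\left(- 2 x^{2} + 5 x - 2\right)^{4}}{4}] = 32 x^{7} - 280 x^{6} + 996 x^{5} - 1850 x^{4} + 1921 x^{3} - 1110 x^{2} + 332 x - 40 = f(x).
F(3) = \frac{625}{4}; F(-2) = 40000.
Integral = F(3) - F(-2) = - \frac{159375}{4}.

Antiderivative: F(x) = \frac{\left(- 2 x^{2} + 5 x - 2\right)^{4}}{4}; value = - \frac{159375}{4}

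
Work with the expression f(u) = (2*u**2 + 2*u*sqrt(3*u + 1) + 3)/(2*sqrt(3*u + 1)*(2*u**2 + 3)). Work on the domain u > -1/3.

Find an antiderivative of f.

An antiderivative is F(u) = sqrt(3*u + 1)/3 + log(2*u**2 + 3)/4.

Recover f(u) by differentiating a candidate F(u); any mismatch rules it out.
Check: d/du[sqrt(3*u + 1)/3 + log(2*u**2 + 3)/4] = (2*u**2 + 2*u*sqrt(3*u + 1) + 3)/(4*u**2*sqrt(3*u + 1) + 6*sqrt(3*u + 1)), which equals f(u).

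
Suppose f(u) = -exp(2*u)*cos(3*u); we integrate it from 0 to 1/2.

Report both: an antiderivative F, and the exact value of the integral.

Antiderivative: F(u) = -3*exp(2*u)*sin(3*u)/13 - 2*exp(2*u)*cos(3*u)/13; value = -3*exp(1)*sin(3/2)/13 - 2*exp(1)*cos(3/2)/13 + 2/13

For F(u) to be correct the identity F'(u) - f(u) = 0 must hold.
F(u) = -3*exp(2*u)*sin(3*u)/13 - 2*exp(2*u)*cos(3*u)/13 is an antiderivative of f.
Check: d/du[-3*exp(2*u)*sin(3*u)/13 - 2*exp(2*u)*cos(3*u)/13] = -exp(2*u)*cos(3*u) = f(u).
F(1/2) = -3*exp(1)*sin(3/2)/13 - 2*exp(1)*cos(3/2)/13; F(0) = -2/13.
Integral = F(1/2) - F(0) = -3*exp(1)*sin(3/2)/13 - 2*exp(1)*cos(3/2)/13 + 2/13.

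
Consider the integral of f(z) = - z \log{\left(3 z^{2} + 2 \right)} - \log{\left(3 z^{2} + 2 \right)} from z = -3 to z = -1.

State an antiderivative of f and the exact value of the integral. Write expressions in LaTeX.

Integrate term by term and add the pieces.
F(z) = - \frac{z^{2} \log{\left(3 z^{2} + 2 \right)}}{2} + \frac{z^{2}}{2} - z \log{\left(3 z^{2} + 2 \right)} + 2 z - \frac{\log{\left(z^{2} + \frac{2}{3} \right)}}{3} - \frac{2 \sqrt{6} \operatorname{atan}{\left(\frac{\sqrt{6} z}{2} \right)}}{3} is an antiderivative of f.
Check: d/dz[- \frac{z^{2} \log{\left(3 z^{2} + 2 \right)}}{2} + \frac{z^{2}}{2} - z \log{\left(3 z^{2} + 2 \right)} + 2 z - \frac{\log{\left(z^{2} + \frac{2}{3} \right)}}{3} - \frac{2 \sqrt{6} \operatorname{atan}{\left(\frac{\sqrt{6} z}{2} \right)}}{3}] = - z \log{\left(3 z^{2} + 2 \right)} - \log{\left(3 z^{2} + 2 \right)} = f(z).
F(-1) = - \frac{3}{2} - \frac{\log{\left(\frac{5}{3} \right)}}{3} + \frac{\log{\left(5 \right)}}{2} + \frac{2 \sqrt{6} \operatorname{atan}{\left(\frac{\sqrt{6}}{2} \right)}}{3}; F(-3) = - \frac{3 \log{\left(29 \right)}}{2} - \frac{3}{2} - \frac{\log{\left(\frac{29}{3} \right)}}{3} + \frac{2 \sqrt{6} \operatorname{atan}{\left(\frac{3 \sqrt{6}}{2} \right)}}{3}.
Integral = F(-1) - F(-3) = - \frac{2 \sqrt{6} \operatorname{atan}{\left(\frac{3 \sqrt{6}}{2} \right)}}{3} - \frac{\log{\left(\frac{5}{3} \right)}}{3} + \frac{\log{\left(\frac{29}{3} \right)}}{3} + \frac{\log{\left(5 \right)}}{2} + \frac{2 \sqrt{6} \operatorname{atan}{\left(\frac{\sqrt{6}}{2} \right)}}{3} + \frac{3 \log{\left(29 \right)}}{2}.

Antiderivative: F(z) = - \frac{z^{2} \log{\left(3 z^{2} + 2 \right)}}{2} + \frac{z^{2}}{2} - z \log{\left(3 z^{2} + 2 \right)} + 2 z - \frac{\log{\left(z^{2} + \frac{2}{3} \right)}}{3} - \frac{2 \sqrt{6} \operatorname{atan}{\left(\frac{\sqrt{6} z}{2} \right)}}{3}; value = - \frac{2 \sqrt{6} \operatorname{atan}{\left(\frac{3 \sqrt{6}}{2} \right)}}{3} - \frac{\log{\left(\frac{5}{3} \right)}}{3} + \frac{\log{\left(\frac{29}{3} \right)}}{3} + \frac{\log{\left(5 \right)}}{2} + \frac{2 \sqrt{6} \operatorname{atan}{\left(\frac{\sqrt{6}}{2} \right)}}{3} + \frac{3 \log{\left(29 \right)}}{2}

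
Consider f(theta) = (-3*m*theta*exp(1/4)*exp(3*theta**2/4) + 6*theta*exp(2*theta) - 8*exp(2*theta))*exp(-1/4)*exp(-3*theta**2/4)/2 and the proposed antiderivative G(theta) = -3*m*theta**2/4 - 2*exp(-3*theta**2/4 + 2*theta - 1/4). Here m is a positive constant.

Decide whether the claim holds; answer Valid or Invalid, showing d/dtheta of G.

Valid: G'(theta) = f(theta).

d/dtheta[G] = (-3*m*theta*exp(1/4)*exp(-2*theta)*exp(3*theta**2/4) + 6*theta - 8)*exp(-1/4)*exp(2*theta)*exp(-3*theta**2/4)/2
This equals f(theta) exactly, so the claim holds.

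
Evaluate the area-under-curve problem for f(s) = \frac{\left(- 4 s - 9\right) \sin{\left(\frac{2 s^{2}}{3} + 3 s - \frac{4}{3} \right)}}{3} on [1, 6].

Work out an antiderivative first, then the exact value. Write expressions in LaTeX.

Antiderivative: F(s) = \cos{\left(\frac{2 s^{2}}{3} + 3 s - \frac{4}{3} \right)}; value = \cos{\left(\frac{122}{3} \right)} - \cos{\left(\frac{7}{3} \right)}

f matches the chain-rule pattern g'(h)*h' with inner function h(s) = \frac{2 s^{2}}{3} + 3 s - \frac{4}{3}; substituting u = h(s) collapses the integral.
F(s) = \cos{\left(\frac{2 s^{2}}{3} + 3 s - \frac{4}{3} \right)} is an antiderivative of f.
Check: d/ds[\cos{\left(\frac{2 s^{2}}{3} + 3 s - \frac{4}{3} \right)}] = - \frac{4 s \sin{\left(\frac{2 s^{2}}{3} + 3 s - \frac{4}{3} \right)}}{3} - 3 \sin{\left(\frac{2 s^{2}}{3} + 3 s - \frac{4}{3} \right)}, which equals f(s).
F(6) = \cos{\left(\frac{122}{3} \right)}; F(1) = \cos{\left(\frac{7}{3} \right)}.
Integral = F(6) - F(1) = \cos{\left(\frac{122}{3} \right)} - \cos{\left(\frac{7}{3} \right)}.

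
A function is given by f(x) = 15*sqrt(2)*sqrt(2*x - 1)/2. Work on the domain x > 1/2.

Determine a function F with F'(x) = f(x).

Check any antiderivative F(x) by computing F'(x) and comparing it with f(x).
Check: d/dx[5*(4*x - 2)**(3/2)/4] = 15*sqrt(2)*sqrt(2*x - 1)/2 = f(x).

An antiderivative is F(x) = 5*(4*x - 2)**(3/2)/4.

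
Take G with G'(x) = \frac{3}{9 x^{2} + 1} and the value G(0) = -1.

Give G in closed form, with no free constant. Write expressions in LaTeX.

G(x) = \operatorname{atan}{\left(3 x \right)} - 1

Check a candidate G(x) by differentiating: d/dx[G] must match the given G'(x).
A general antiderivative is \operatorname{atan}{\left(3 x \right)} + C.
The condition gives C = -1 - (0) = -1.
So G(x) = \operatorname{atan}{\left(3 x \right)} - 1.
Check: d/dx[\operatorname{atan}{\left(3 x \right)} - 1] = \frac{3}{9 x^{2} + 1} = G'(x).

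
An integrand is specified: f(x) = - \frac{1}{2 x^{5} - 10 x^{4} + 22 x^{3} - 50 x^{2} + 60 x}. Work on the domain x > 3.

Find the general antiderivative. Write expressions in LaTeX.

F(x) = - \frac{\log{\left(x \right)}}{60} - \frac{\log{\left(x - 3 \right)}}{84} + \frac{\log{\left(x - 2 \right)}}{36} + \frac{\log{\left(x^{2} + 5 \right)}}{2520} - \frac{\sqrt{5} \operatorname{atan}{\left(\frac{\sqrt{5} x}{5} \right)}}{252} + C

The denominator factors as 2 x \left(x - 3\right) \left(x - 2\right) \left(x^{2} + 5\right); partial fractions split f into directly integrable pieces: \frac{x - 25}{1260 \left(x^{2} + 5\right)} + \frac{1}{36 \left(x - 2\right)} - \frac{1}{84 \left(x - 3\right)} - \frac{1}{60 x}.
Check: d/dx[- \frac{\log{\left(x \right)}}{60} - \frac{\log{\left(x - 3 \right)}}{84} + \frac{\log{\left(x - 2 \right)}}{36} + \frac{\log{\left(x^{2} + 5 \right)}}{2520} - \frac{\sqrt{5} \operatorname{atan}{\left(\frac{\sqrt{5} x}{5} \right)}}{252}] = - \frac{1}{2 x^{5} - 10 x^{4} + 22 x^{3} - 50 x^{2} + 60 x} = f(x).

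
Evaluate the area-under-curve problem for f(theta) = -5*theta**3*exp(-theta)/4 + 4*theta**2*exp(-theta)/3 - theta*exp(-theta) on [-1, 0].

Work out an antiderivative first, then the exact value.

Antiderivative: F(theta) = 5*theta**3*exp(-theta)/4 + 29*theta**2*exp(-theta)/12 + 35*theta*exp(-theta)/6 + 35*exp(-theta)/6; value = 35/6 - 7*exp(1)/6

Recognize the product-rule pattern: f = u'v + uv' with u = 5*theta**3/4 + 29*theta**2/12 + 35*theta/6 + 35/6, v = exp(-theta), so integration by parts undoes it.
F(theta) = 5*theta**3*exp(-theta)/4 + 29*theta**2*exp(-theta)/12 + 35*theta*exp(-theta)/6 + 35*exp(-theta)/6 is an antiderivative of f.
Check: d/dtheta[5*theta**3*exp(-theta)/4 + 29*theta**2*exp(-theta)/12 + 35*theta*exp(-theta)/6 + 35*exp(-theta)/6] = (-15*theta**3 + 16*theta**2 - 12*theta)*exp(-theta)/12, which equals f(theta).
F(0) = 35/6; F(-1) = 7*exp(1)/6.
Integral = F(0) - F(-1) = 35/6 - 7*exp(1)/6.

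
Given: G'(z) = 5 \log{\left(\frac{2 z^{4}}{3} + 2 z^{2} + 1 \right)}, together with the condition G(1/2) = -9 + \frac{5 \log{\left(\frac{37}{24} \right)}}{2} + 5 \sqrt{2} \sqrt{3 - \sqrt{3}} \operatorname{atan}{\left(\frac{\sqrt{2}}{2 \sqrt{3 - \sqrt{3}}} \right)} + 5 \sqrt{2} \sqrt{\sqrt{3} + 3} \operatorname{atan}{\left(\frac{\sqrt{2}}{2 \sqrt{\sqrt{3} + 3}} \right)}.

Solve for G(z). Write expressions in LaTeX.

Check a candidate G(z) by differentiating: d/dz[G] must match the given G'(z).
A general antiderivative is 5 z \log{\left(\frac{2 z^{4}}{3} + 2 z^{2} + 1 \right)} - 20 z + 10 \sqrt{\frac{3}{2} - \frac{\sqrt{3}}{2}} \operatorname{atan}{\left(\frac{\sqrt{2} z}{\sqrt{3 - \sqrt{3}}} \right)} + 10 \sqrt{\frac{\sqrt{3}}{2} + \frac{3}{2}} \operatorname{atan}{\left(\frac{\sqrt{2} z}{\sqrt{\sqrt{3} + 3}} \right)} + C.
The condition gives C = -9 + \frac{5 \log{\left(\frac{37}{24} \right)}}{2} + 5 \sqrt{2} \sqrt{3 - \sqrt{3}} \operatorname{atan}{\left(\frac{\sqrt{2}}{2 \sqrt{3 - \sqrt{3}}} \right)} + 5 \sqrt{2} \sqrt{\sqrt{3} + 3} \operatorname{atan}{\left(\frac{\sqrt{2}}{2 \sqrt{\sqrt{3} + 3}} \right)} - (-10 + \frac{5 \log{\left(\frac{37}{24} \right)}}{2} + 5 \sqrt{2} \sqrt{3 - \sqrt{3}} \operatorname{atan}{\left(\frac{\sqrt{2}}{2 \sqrt{3 - \sqrt{3}}} \right)} + 5 \sqrt{2} \sqrt{\sqrt{3} + 3} \operatorname{atan}{\left(\frac{\sqrt{2}}{2 \sqrt{\sqrt{3} + 3}} \right)}) = 1.
So G(z) = 5 z \log{\left(\frac{2 z^{4}}{3} + 2 z^{2} + 1 \right)} - 20 z + 5 \sqrt{2} \sqrt{3 - \sqrt{3}} \operatorname{atan}{\left(\frac{\sqrt{2} z}{\sqrt{3 - \sqrt{3}}} \right)} + 5 \sqrt{2} \sqrt{\sqrt{3} + 3} \operatorname{atan}{\left(\frac{\sqrt{2} z}{\sqrt{\sqrt{3} + 3}} \right)} + 1.
Check: d/dz[5 z \log{\left(\frac{2 z^{4}}{3} + 2 z^{2} + 1 \right)} - 20 z + 5 \sqrt{2} \sqrt{3 - \sqrt{3}} \operatorname{atan}{\left(\frac{\sqrt{2} z}{\sqrt{3 - \sqrt{3}}} \right)} + 5 \sqrt{2} \sqrt{\sqrt{3} + 3} \operatorname{atan}{\left(\frac{\sqrt{2} z}{\sqrt{\sqrt{3} + 3}} \right)} + 1] = 5 \log{\left(\frac{2 z^{4}}{3} + 2 z^{2} + 1 \right)} = G'(z).

G(z) = 5 z \log{\left(\frac{2 z^{4}}{3} + 2 z^{2} + 1 \right)} - 20 z + 5 \sqrt{2} \sqrt{3 - \sqrt{3}} \operatorname{atan}{\left(\frac{\sqrt{2} z}{\sqrt{3 - \sqrt{3}}} \right)} + 5 \sqrt{2} \sqrt{\sqrt{3} + 3} \operatorname{atan}{\left(\frac{\sqrt{2} z}{\sqrt{\sqrt{3} + 3}} \right)} + 1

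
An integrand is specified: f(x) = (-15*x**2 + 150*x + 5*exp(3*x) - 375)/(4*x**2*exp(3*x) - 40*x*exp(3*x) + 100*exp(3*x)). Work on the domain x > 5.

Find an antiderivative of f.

Whatever form F(x) takes, F'(x) = f(x) is non-negotiable.
Check: d/dx[5*(x - exp(3*x) - 5)*exp(-3*x)/(4*(x - 5))] = (-15*x**2 + 150*x + 5*exp(3*x) - 375)/(4*x**2*exp(3*x) - 40*x*exp(3*x) + 100*exp(3*x)) = f(x).

An antiderivative is F(x) = 5*(x - exp(3*x) - 5)*exp(-3*x)/(4*(x - 5)).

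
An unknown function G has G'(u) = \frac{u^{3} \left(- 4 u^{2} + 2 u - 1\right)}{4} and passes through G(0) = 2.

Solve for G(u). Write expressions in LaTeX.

Check a candidate G(u) by differentiating: d/du[G] must match the given G'(u).
A general antiderivative is - \frac{u^{6}}{6} + \frac{u^{5}}{10} - \frac{u^{4}}{16} + C.
The condition gives C = 2 - (0) = 2.
So G(u) = - \frac{u^{6}}{6} + \frac{u^{5}}{10} - \frac{u^{4}}{16} + 2.
Check: d/du[- \frac{u^{6}}{6} + \frac{u^{5}}{10} - \frac{u^{4}}{16} + 2] = - u^{5} + \frac{u^{4}}{2} - \frac{u^{3}}{4}, which equals G'(u).

G(u) = - \frac{u^{6}}{6} + \frac{u^{5}}{10} - \frac{u^{4}}{16} + 2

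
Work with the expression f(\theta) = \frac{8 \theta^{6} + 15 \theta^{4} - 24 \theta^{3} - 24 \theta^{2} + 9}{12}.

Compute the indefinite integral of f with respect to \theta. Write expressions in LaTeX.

F(\theta) = \frac{2 \theta^{7}}{21} + \frac{\theta^{5}}{4} - \frac{\theta^{4}}{2} - \frac{2 \theta^{3}}{3} + \frac{3 \theta}{4} + C

For F(\theta) to be correct the identity F'(\theta) - f(\theta) = 0 must hold.
Check: d/d\theta[\frac{2 \theta^{7}}{21} + \frac{\theta^{5}}{4} - \frac{\theta^{4}}{2} - \frac{2 \theta^{3}}{3} + \frac{3 \theta}{4}] = \frac{2 \theta^{6}}{3} + \frac{5 \theta^{4}}{4} - 2 \theta^{3} - 2 \theta^{2} + \frac{3}{4}, which equals f(\theta).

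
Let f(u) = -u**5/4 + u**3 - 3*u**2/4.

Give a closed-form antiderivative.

An antiderivative is F(u) = -u**6/24 + u**4/4 - u**3/4.

Integrate term by term and add the pieces.
Check: d/du[-u**6/24 + u**4/4 - u**3/4] = -u**5/4 + u**3 - 3*u**2/4 = f(u).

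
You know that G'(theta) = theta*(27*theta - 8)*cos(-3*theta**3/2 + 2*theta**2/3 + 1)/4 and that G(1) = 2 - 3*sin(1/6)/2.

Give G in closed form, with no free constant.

The substitution u = -3*theta**3/2 + 2*theta**2/3 + 1 works: G'(theta) is exactly (dG/du)*(du/dtheta) for that inner function.
A general antiderivative is -3*sin(-3*theta**3/2 + 2*theta**2/3 + 1)/2 + C.
The condition gives C = 2 - 3*sin(1/6)/2 - (-3*sin(1/6)/2) = 2.
So G(theta) = 2 - 3*sin(-3*theta**3/2 + 2*theta**2/3 + 1)/2.
Check: d/dtheta[2 - 3*sin(-3*theta**3/2 + 2*theta**2/3 + 1)/2] = 27*theta**2*cos(-3*theta**3/2 + 2*theta**2/3 + 1)/4 - 2*theta*cos(-3*theta**3/2 + 2*theta**2/3 + 1), which equals G'(theta).

G(theta) = 2 - 3*sin(-3*theta**3/2 + 2*theta**2/3 + 1)/2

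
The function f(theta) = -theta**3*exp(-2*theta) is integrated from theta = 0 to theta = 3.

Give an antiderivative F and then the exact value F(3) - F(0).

Recognize the product-rule pattern: f = u'v + uv' with u = theta**3/2 + 3*theta**2/4 + 3*theta/4 + 3/8, v = exp(-2*theta), so integration by parts undoes it.
F(theta) = (4*theta**3 + 6*theta**2 + 6*theta + 3)*exp(-2*theta)/8 is an antiderivative of f.
Check: d/dtheta[(4*theta**3 + 6*theta**2 + 6*theta + 3)*exp(-2*theta)/8] = -theta**3*exp(-2*theta) = f(theta).
F(3) = 183*exp(-6)/8; F(0) = 3/8.
Integral = F(3) - F(0) = -3/8 + 183*exp(-6)/8.

Antiderivative: F(theta) = (4*theta**3 + 6*theta**2 + 6*theta + 3)*exp(-2*theta)/8; value = -3/8 + 183*exp(-6)/8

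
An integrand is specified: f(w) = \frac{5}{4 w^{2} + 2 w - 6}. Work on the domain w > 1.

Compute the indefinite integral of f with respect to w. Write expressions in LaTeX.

Factor the denominator (2 \left(w - 1\right) \left(2 w + 3\right)) and decompose: f = - \frac{1}{2 w + 3} + \frac{1}{2 \left(w - 1\right)}; each piece integrates to a log, atan, or power term.
Check: d/dw[\frac{\log{\left(w - 1 \right)}}{2} - \frac{\log{\left(w + \frac{3}{2} \right)}}{2}] = \frac{5}{4 w^{2} + 2 w - 6} = f(w).

F(w) = \frac{\log{\left(w - 1 \right)}}{2} - \frac{\log{\left(w + \frac{3}{2} \right)}}{2} + C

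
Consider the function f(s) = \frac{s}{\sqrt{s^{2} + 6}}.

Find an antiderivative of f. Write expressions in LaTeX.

f matches the chain-rule pattern g'(h)*h' with inner function h(s) = s^{2} + 6; substituting u = h(s) collapses the integral.
Check: d/ds[\sqrt{s^{2} + 6}] = \frac{s}{\sqrt{s^{2} + 6}} = f(s).

An antiderivative is F(s) = \sqrt{s^{2} + 6}.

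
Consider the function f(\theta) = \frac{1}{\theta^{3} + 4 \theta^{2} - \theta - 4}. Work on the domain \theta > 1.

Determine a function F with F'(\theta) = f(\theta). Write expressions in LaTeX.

An antiderivative is F(\theta) = \frac{\log{\left(\theta - 1 \right)}}{10} - \frac{\log{\left(\theta + 1 \right)}}{6} + \frac{\log{\left(\theta + 4 \right)}}{15}.

Factor the denominator (\left(\theta - 1\right) \left(\theta + 1\right) \left(\theta + 4\right)) and decompose: f = \frac{1}{15 \left(\theta + 4\right)} - \frac{1}{6 \left(\theta + 1\right)} + \frac{1}{10 \left(\theta - 1\right)}; each piece integrates to a log, atan, or power term.
Check: d/d\theta[\frac{\log{\left(\theta - 1 \right)}}{10} - \frac{\log{\left(\theta + 1 \right)}}{6} + \frac{\log{\left(\theta + 4 \right)}}{15}] = \frac{1}{\theta^{3} + 4 \theta^{2} - \theta - 4} = f(\theta).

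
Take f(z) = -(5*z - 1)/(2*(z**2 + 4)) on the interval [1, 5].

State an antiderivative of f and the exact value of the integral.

Differentiate the proposed F(z) back; it has to land on f(z) exactly.
F(z) = (-5*log(z**2 + 4) + atan(z/2))/4 is an antiderivative of f.
Check: d/dz[(-5*log(z**2 + 4) + atan(z/2))/4] = (1 - 5*z)/(2*z**2 + 8), which equals f(z).
F(5) = -5*log(29)/4 + atan(5/2)/4; F(1) = -5*log(5)/4 + atan(1/2)/4.
Integral = F(5) - F(1) = -5*log(29)/4 - atan(1/2)/4 + atan(5/2)/4 + 5*log(5)/4.

Antiderivative: F(z) = (-5*log(z**2 + 4) + atan(z/2))/4; value = -5*log(29)/4 - atan(1/2)/4 + atan(5/2)/4 + 5*log(5)/4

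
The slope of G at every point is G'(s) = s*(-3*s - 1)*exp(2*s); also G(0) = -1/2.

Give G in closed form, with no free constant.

G(s) = -3*s**2*exp(2*s)/2 + s*exp(2*s) - exp(2*s)/2

Recognize the product-rule pattern: G'(s) = u'v + uv' with u = -3*s**2/2 + s - 1/2, v = exp(2*s), so integration by parts undoes it.
A general antiderivative is (-3*s**2 + 2*s - 1)*exp(2*s)/2 + C.
The condition gives C = -1/2 - (-1/2) = 0.
So G(s) = -3*s**2*exp(2*s)/2 + s*exp(2*s) - exp(2*s)/2.
Check: d/ds[-3*s**2*exp(2*s)/2 + s*exp(2*s) - exp(2*s)/2] = -3*s**2*exp(2*s) - s*exp(2*s), which equals G'(s).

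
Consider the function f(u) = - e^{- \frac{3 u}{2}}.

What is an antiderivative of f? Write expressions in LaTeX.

For F(u) to be correct the identity F'(u) - f(u) = 0 must hold.
Check: d/du[\frac{2 e^{- \frac{3 u}{2}}}{3}] = - e^{- \frac{3 u}{2}} = f(u).

An antiderivative is F(u) = \frac{2 e^{- \frac{3 u}{2}}}{3}.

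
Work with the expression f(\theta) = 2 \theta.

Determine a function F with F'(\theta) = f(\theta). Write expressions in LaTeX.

An antiderivative is F(\theta) = \theta^{2}.

For F(\theta) to be correct the identity F'(\theta) - f(\theta) = 0 must hold.
Check: d/d\theta[\theta^{2}] = 2 \theta = f(\theta).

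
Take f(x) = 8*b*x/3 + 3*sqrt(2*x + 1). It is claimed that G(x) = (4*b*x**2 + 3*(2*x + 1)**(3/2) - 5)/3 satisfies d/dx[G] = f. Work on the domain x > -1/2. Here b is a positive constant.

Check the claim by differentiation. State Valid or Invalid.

Valid: G'(x) = f(x).

d/dx[G] = 8*b*x/3 + 3*sqrt(2*x + 1)
This equals f(x) exactly, so the claim holds.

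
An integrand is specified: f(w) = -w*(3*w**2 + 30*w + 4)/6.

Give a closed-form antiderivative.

A first test for any F(w): its w-derivative must equal f(w) identically.
Check: d/dw[-w**4/8 - 5*w**3/3 - w**2/3] = -w**3/2 - 5*w**2 - 2*w/3, which equals f(w).

An antiderivative is F(w) = -w**4/8 - 5*w**3/3 - w**2/3.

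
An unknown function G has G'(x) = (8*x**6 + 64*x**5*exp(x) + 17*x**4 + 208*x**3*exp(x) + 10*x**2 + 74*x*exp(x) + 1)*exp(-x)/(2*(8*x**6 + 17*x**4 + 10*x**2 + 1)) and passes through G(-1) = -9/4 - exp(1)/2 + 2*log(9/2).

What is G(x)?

G(x) = (-x**2 + 4*(x**2 + 1)*exp(x)*log(4*x**2 + 1/2) - 2*(x**2 + 1)*exp(x) - 5*exp(x) - 1)*exp(-x)/(2*(x**2 + 1))

Since d/dx undoes antidifferentiation here, G(x) must give back the stated G'(x).
A general antiderivative is 2*log(4*x**2 + 1/2) - exp(-x)/2 - 5/(2*x**2 + 2) + C.
The condition gives C = -9/4 - exp(1)/2 + 2*log(9/2) - (-exp(1)/2 - 5/4 + 2*log(9/2)) = -1.
So G(x) = (-x**2 + 4*(x**2 + 1)*exp(x)*log(4*x**2 + 1/2) - 2*(x**2 + 1)*exp(x) - 5*exp(x) - 1)*exp(-x)/(2*(x**2 + 1)).
Check: d/dx[(-x**2 + 4*(x**2 + 1)*exp(x)*log(4*x**2 + 1/2) - 2*(x**2 + 1)*exp(x) - 5*exp(x) - 1)*exp(-x)/(2*(x**2 + 1))] = (8*x**6 + 64*x**5*exp(x) + 17*x**4 + 208*x**3*exp(x) + 10*x**2 + 74*x*exp(x) + 1)/(16*x**6*exp(x) + 34*x**4*exp(x) + 20*x**2*exp(x) + 2*exp(x)), which equals G'(x).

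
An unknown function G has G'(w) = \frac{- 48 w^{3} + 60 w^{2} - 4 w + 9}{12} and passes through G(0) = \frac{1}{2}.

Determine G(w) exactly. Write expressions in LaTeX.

For G(w) to be correct, d/dw[G] must agree with the stated G'(w) identically.
A general antiderivative is - w^{4} + \frac{5 w^{3}}{3} - \frac{w^{2}}{6} + \frac{3 w}{4} + C.
The condition gives C = \frac{1}{2} - (0) = \frac{1}{2}.
So G(w) = \frac{- 12 w^{4} + 20 w^{3} - 2 w^{2} + 9 w + 6}{12}.
Check: d/dw[\frac{- 12 w^{4} + 20 w^{3} - 2 w^{2} + 9 w + 6}{12}] = - 4 w^{3} + 5 w^{2} - \frac{w}{3} + \frac{3}{4}, which equals G'(w).

G(w) = \frac{- 12 w^{4} + 20 w^{3} - 2 w^{2} + 9 w + 6}{12}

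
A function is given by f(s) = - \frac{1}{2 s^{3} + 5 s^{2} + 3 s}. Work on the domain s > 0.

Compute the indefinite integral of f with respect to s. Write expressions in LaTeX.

F(s) = \frac{- \log{\left(s \right)} + 3 \log{\left(s + 1 \right)} - 2 \log{\left(s + \frac{3}{2} \right)}}{3} + C

The denominator factors as s \left(s + 1\right) \left(2 s + 3\right); partial fractions split f into directly integrable pieces: - \frac{4}{3 \left(2 s + 3\right)} + \frac{1}{s + 1} - \frac{1}{3 s}.
Check: d/ds[\frac{- \log{\left(s \right)} + 3 \log{\left(s + 1 \right)} - 2 \log{\left(s + \frac{3}{2} \right)}}{3}] = - \frac{1}{2 s^{3} + 5 s^{2} + 3 s} = f(s).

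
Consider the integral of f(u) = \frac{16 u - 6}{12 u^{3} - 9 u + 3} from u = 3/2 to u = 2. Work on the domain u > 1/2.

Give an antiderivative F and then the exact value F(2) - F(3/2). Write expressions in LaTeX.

The denominator factors as 3 \left(u + 1\right) \left(2 u - 1\right)^{2}; partial fractions split f into directly integrable pieces: \frac{44}{27 \left(2 u - 1\right)} + \frac{4}{9 \left(2 u - 1\right)^{2}} - \frac{22}{27 \left(u + 1\right)}.
F(u) = \frac{44 u \log{\left(u - \frac{1}{2} \right)} - 44 u \log{\left(u + 1 \right)} - 22 \log{\left(u - \frac{1}{2} \right)} + 22 \log{\left(u + 1 \right)} - 6}{54 u - 27} is an antiderivative of f.
Check: d/du[\frac{44 u \log{\left(u - \frac{1}{2} \right)} - 44 u \log{\left(u + 1 \right)} - 22 \log{\left(u - \frac{1}{2} \right)} + 22 \log{\left(u + 1 \right)} - 6}{54 u - 27}] = \frac{16 u - 6}{12 u^{3} - 9 u + 3} = f(u).
F(2) = - \frac{22 \log{\left(3 \right)}}{27} - \frac{2}{27} + \frac{22 \log{\left(\frac{3}{2} \right)}}{27}; F(3/2) = - \frac{22 \log{\left(\frac{5}{2} \right)}}{27} - \frac{1}{9}.
Integral = F(2) - F(3/2) = - \frac{22 \log{\left(3 \right)}}{27} + \frac{1}{27} + \frac{22 \log{\left(\frac{3}{2} \right)}}{27} + \frac{22 \log{\left(\frac{5}{2} \right)}}{27}.

Antiderivative: F(u) = \frac{44 u \log{\left(u - \frac{1}{2} \right)} - 44 u \log{\left(u + 1 \right)} - 22 \log{\left(u - \frac{1}{2} \right)} + 22 \log{\left(u + 1 \right)} - 6}{54 u - 27}; value = - \frac{22 \log{\left(3 \right)}}{27} + \frac{1}{27} + \frac{22 \log{\left(\frac{3}{2} \right)}}{27} + \frac{22 \log{\left(\frac{5}{2} \right)}}{27}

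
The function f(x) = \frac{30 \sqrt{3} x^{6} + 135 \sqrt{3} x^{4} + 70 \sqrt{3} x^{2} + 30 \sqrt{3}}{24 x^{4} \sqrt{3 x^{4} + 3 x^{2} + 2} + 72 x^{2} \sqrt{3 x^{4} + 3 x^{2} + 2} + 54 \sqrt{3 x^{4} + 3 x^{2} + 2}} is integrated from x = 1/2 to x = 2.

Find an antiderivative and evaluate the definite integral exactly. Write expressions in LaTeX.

Antiderivative: F(x) = \frac{5 x \sqrt{x^{4} + x^{2} + \frac{2}{3}}}{2 \left(2 x^{2} + 3\right)}; value = - \frac{5 \sqrt{141}}{168} + \frac{5 \sqrt{186}}{33}

Recover f(x) by differentiating a candidate F(x); any mismatch rules it out.
F(x) = \frac{5 x \sqrt{x^{4} + x^{2} + \frac{2}{3}}}{2 \left(2 x^{2} + 3\right)} is an antiderivative of f.
Check: d/dx[\frac{5 x \sqrt{x^{4} + x^{2} + \frac{2}{3}}}{2 \left(2 x^{2} + 3\right)}] = \frac{30 \sqrt{3} x^{6} + 135 \sqrt{3} x^{4} + 70 \sqrt{3} x^{2} + 30 \sqrt{3}}{24 x^{4} \sqrt{3 x^{4} + 3 x^{2} + 2} + 72 x^{2} \sqrt{3 x^{4} + 3 x^{2} + 2} + 54 \sqrt{3 x^{4} + 3 x^{2} + 2}} = f(x).
F(2) = \frac{5 \sqrt{186}}{33}; F(1/2) = \frac{5 \sqrt{141}}{168}.
Integral = F(2) - F(1/2) = - \frac{5 \sqrt{141}}{168} + \frac{5 \sqrt{186}}{33}.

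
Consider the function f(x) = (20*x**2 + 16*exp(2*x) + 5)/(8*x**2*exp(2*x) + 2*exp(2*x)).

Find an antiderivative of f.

An antiderivative is F(x) = (16*exp(2*x)*atan(2*x) - 5)*exp(-2*x)/4.

A first test for any F(x): its x-derivative must equal f(x) identically.
Check: d/dx[(16*exp(2*x)*atan(2*x) - 5)*exp(-2*x)/4] = (20*x**2 + 16*exp(2*x) + 5)/(8*x**2*exp(2*x) + 2*exp(2*x)) = f(x).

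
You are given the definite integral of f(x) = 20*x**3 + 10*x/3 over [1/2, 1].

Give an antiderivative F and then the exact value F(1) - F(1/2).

The substitution u = 2*x**2 + 1/3 works: f is exactly (dF/du)*(du/dx) for that inner function.
F(x) = 5*(6*x**2 + 1)**2/36 is an antiderivative of f.
Check: d/dx[5*(6*x**2 + 1)**2/36] = 20*x**3 + 10*x/3 = f(x).
F(1) = 245/36; F(1/2) = 125/144.
Integral = F(1) - F(1/2) = 95/16.

Antiderivative: F(x) = 5*(6*x**2 + 1)**2/36; value = 95/16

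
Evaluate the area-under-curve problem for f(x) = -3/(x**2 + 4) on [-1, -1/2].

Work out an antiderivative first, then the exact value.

Since d/dx undoes antidifferentiation here, F'(x) = f(x) is required of F(x).
F(x) = -3*atan(x/2)/2 is an antiderivative of f.
Check: d/dx[-3*atan(x/2)/2] = -3/(x**2 + 4) = f(x).
F(-1/2) = 3*atan(1/4)/2; F(-1) = 3*atan(1/2)/2.
Integral = F(-1/2) - F(-1) = -3*atan(1/2)/2 + 3*atan(1/4)/2.

Antiderivative: F(x) = -3*atan(x/2)/2; value = -3*atan(1/2)/2 + 3*atan(1/4)/2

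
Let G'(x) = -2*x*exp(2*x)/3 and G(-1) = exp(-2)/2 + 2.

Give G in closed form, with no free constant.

G'(x) has the shape u'v + uv' for u = 1/6 - x/3 and v = exp(2*x) — it is the derivative of the product u*v.
A general antiderivative is (1 - 2*x)*exp(2*x)/6 + C.
The condition gives C = exp(-2)/2 + 2 - (exp(-2)/2) = 2.
So G(x) = (1 - 2*x)*exp(2*x)/6 + 2.
Check: d/dx[(1 - 2*x)*exp(2*x)/6 + 2] = -2*x*exp(2*x)/3 = G'(x).

G(x) = (1 - 2*x)*exp(2*x)/6 + 2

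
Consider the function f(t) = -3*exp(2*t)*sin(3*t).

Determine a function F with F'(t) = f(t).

An antiderivative is F(t) = -6*exp(2*t)*sin(3*t)/13 + 9*exp(2*t)*cos(3*t)/13.

Check any antiderivative F(t) by computing F'(t) and comparing it with f(t).
Check: d/dt[-6*exp(2*t)*sin(3*t)/13 + 9*exp(2*t)*cos(3*t)/13] = -3*exp(2*t)*sin(3*t) = f(t).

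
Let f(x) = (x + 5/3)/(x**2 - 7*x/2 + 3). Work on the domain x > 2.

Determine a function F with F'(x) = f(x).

An antiderivative is F(x) = 22*log(x - 2)/3 - 19*log(x - 3/2)/3.

The denominator factors as 3*(x - 2)*(2*x - 3); partial fractions split f into directly integrable pieces: -38/(3*(2*x - 3)) + 22/(3*(x - 2)).
Check: d/dx[22*log(x - 2)/3 - 19*log(x - 3/2)/3] = (6*x + 10)/(6*x**2 - 21*x + 18), which equals f(x).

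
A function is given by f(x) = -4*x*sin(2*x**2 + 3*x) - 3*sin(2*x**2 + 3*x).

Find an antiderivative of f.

f matches the chain-rule pattern g'(h)*h' with inner function h(x) = 2*x**2 + 3*x; substituting u = h(x) collapses the integral.
Check: d/dx[cos(2*x**2 + 3*x)] = -4*x*sin(2*x**2 + 3*x) - 3*sin(2*x**2 + 3*x) = f(x).

An antiderivative is F(x) = cos(2*x**2 + 3*x).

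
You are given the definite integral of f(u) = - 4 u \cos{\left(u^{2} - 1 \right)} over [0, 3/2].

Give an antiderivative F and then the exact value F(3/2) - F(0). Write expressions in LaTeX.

f matches the chain-rule pattern g'(h)*h' with inner function h(u) = u^{2} - 1; substituting w = h(u) collapses the integral.
F(u) = - 2 \sin{\left(u^{2} - 1 \right)} is an antiderivative of f.
Check: d/du[- 2 \sin{\left(u^{2} - 1 \right)}] = - 4 u \cos{\left(u^{2} - 1 \right)} = f(u).
F(3/2) = - 2 \sin{\left(\frac{5}{4} \right)}; F(0) = 2 \sin{\left(1 \right)}.
Integral = F(3/2) - F(0) = - 2 \sin{\left(\frac{5}{4} \right)} - 2 \sin{\left(1 \right)}.

Antiderivative: F(u) = - 2 \sin{\left(u^{2} - 1 \right)}; value = - 2 \sin{\left(\frac{5}{4} \right)} - 2 \sin{\left(1 \right)}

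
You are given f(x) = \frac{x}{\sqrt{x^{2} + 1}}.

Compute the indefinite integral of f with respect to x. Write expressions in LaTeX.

F(x) = \sqrt{x^{2} + 1} + C

The substitution u = x^{2} + 1 works: f is exactly (dF/du)*(du/dx) for that inner function.
Check: d/dx[\sqrt{x^{2} + 1}] = \frac{x}{\sqrt{x^{2} + 1}} = f(x).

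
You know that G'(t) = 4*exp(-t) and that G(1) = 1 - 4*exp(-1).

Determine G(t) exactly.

G(t) = (exp(t) - 4)*exp(-t)

Differentiate the proposed G(t) back; it has to land on the given G'(t).
A general antiderivative is -4*exp(-t) + C.
The condition gives C = 1 - 4*exp(-1) - (-4*exp(-1)) = 1.
So G(t) = (exp(t) - 4)*exp(-t).
Check: d/dt[(exp(t) - 4)*exp(-t)] = 4*exp(-t) = G'(t).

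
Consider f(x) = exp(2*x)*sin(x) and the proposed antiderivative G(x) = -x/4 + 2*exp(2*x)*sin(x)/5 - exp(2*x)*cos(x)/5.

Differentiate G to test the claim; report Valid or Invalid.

d/dx[G] = exp(2*x)*sin(x) - 1/4
d/dx[G] - f(x) = -1/4 != 0.

Invalid: d/dx[G] - f = -1/4, which is not 0.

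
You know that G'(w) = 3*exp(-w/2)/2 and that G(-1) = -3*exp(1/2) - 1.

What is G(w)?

G(w) = (-exp(w/2) - 3)*exp(-w/2)

Differentiate the proposed G(w) back; it has to land on the given G'(w).
A general antiderivative is -3*exp(-w/2) + C.
The condition gives C = -3*exp(1/2) - 1 - (-3*exp(1/2)) = -1.
So G(w) = (-exp(w/2) - 3)*exp(-w/2).
Check: d/dw[(-exp(w/2) - 3)*exp(-w/2)] = 3*exp(-w/2)/2 = G'(w).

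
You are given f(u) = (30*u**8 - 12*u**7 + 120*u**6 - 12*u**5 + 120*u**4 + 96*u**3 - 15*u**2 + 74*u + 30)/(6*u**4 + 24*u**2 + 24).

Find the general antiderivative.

F(u) = u**5 - u**4/2 + 3*u**2 - 5*(u**2/4 - 3*u/2 - 3)/(3*(u**2 + 2)) + C

Check any antiderivative F(u) by computing F'(u) and comparing it with f(u).
Check: d/du[u**5 - u**4/2 + 3*u**2 - 5*(u**2/4 - 3*u/2 - 3)/(3*(u**2 + 2))] = (30*u**8 - 12*u**7 + 120*u**6 - 12*u**5 + 120*u**4 + 96*u**3 - 15*u**2 + 74*u + 30)/(6*u**4 + 24*u**2 + 24) = f(u).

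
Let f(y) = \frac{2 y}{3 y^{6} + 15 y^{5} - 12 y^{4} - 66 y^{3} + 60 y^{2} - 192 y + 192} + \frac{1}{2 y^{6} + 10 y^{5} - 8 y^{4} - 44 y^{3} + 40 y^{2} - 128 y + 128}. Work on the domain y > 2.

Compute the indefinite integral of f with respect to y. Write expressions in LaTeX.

The denominator factors as 6 \left(y - 2\right) \left(y - 1\right) \left(y + 4\right)^{2} \left(y^{2} + 2\right); partial fractions split f into directly integrable pieces: \frac{53 y - 32}{5832 \left(y^{2} + 2\right)} - \frac{589}{291600 \left(y + 4\right)} - \frac{13}{3240 \left(y + 4\right)^{2}} - \frac{7}{450 \left(y - 1\right)} + \frac{11}{1296 \left(y - 2\right)}.
Check: d/dy[\frac{11 \log{\left(y - 2 \right)}}{1296} - \frac{7 \log{\left(y - 1 \right)}}{450} - \frac{589 \log{\left(y + 4 \right)}}{291600} + \frac{53 \log{\left(y^{2} + 2 \right)}}{11664} - \frac{2 \sqrt{2} \operatorname{atan}{\left(\frac{\sqrt{2} y}{2} \right)}}{729} + \frac{13}{3240 y + 12960}] = \frac{4 y + 3}{6 y^{6} + 30 y^{5} - 24 y^{4} - 132 y^{3} + 120 y^{2} - 384 y + 384}, which equals f(y).

F(y) = \frac{11 \log{\left(y - 2 \right)}}{1296} - \frac{7 \log{\left(y - 1 \right)}}{450} - \frac{589 \log{\left(y + 4 \right)}}{291600} + \frac{53 \log{\left(y^{2} + 2 \right)}}{11664} - \frac{2 \sqrt{2} \operatorname{atan}{\left(\frac{\sqrt{2} y}{2} \right)}}{729} + \frac{13}{3240 y + 12960} + C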